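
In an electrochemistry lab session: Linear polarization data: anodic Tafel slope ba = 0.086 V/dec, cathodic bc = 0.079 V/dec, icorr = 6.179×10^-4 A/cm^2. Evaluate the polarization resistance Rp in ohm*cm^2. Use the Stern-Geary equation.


Apply the Stern-Geary equation: Rp = ba*bc / (2.303*icorr*(ba+bc))
ba*bc = 0.086*0.079 = 0.006794
ba+bc = 0.165; 2.303*icorr*(ba+bc) = 2.303*6.179×10^-4*0.165 = 2.3479891×10^-4
Rp = 0.006794 / 2.3479891×10^-4 = 28.94 ohm*cm^2

28.94 ohm*cm^2


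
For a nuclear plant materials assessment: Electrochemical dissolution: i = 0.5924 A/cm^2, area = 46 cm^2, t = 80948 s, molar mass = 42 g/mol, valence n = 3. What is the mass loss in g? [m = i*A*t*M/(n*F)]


Apply Faraday's law: m = i*A*t*M / (n*F)
Total charge passed Q = i*A*t = 0.5924*46*80948 = 2205865.3792 C
m = Q*M/(n*F) = 2205865.3792*42/(3*96485) = 320.07167 g

320.07167 g


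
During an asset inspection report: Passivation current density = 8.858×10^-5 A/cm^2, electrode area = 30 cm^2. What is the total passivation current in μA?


I = i_pass * A, then convert A → μA (×10^6)
I = 8.858×10^-5 * 30 * 10^6 = 2657.4 μA

2657.4 μA


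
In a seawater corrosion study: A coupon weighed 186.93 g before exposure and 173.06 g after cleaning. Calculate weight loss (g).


Weight loss = initial − final
WL = 186.93 − 173.06 = 13.87 g

13.87 g


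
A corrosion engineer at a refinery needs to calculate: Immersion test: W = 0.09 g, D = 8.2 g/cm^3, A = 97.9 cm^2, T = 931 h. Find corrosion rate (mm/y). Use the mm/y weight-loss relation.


Apply the mm/y weight-loss relation: CR = 87600 * W / (D * A * T)
Numerator: 87600 * 0.09 = 7884.0
Denominator: 8.2 * 97.9 * 931 = 747388.18
CR = 7884.0 / 747388.18 = 0.010549 mm/y

0.010549 mm/y


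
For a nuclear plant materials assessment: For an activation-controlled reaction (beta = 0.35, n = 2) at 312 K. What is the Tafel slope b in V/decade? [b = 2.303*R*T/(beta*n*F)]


Apply the Tafel slope relation: b = 2.303*R*T/(beta*n*F)
Numerator: 2.303 * 8.314 * 312 = 5973.91
Denominator: 0.35 * 2 * 96485 = 67539.5
b = 5973.91 / 67539.5 = 0.088 V/decade

0.088 V/decade


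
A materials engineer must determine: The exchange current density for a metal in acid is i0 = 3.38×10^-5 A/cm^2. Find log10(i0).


i0 = 3.38×10^-5 A/cm^2
log10(i0) = -4.471

-4.471


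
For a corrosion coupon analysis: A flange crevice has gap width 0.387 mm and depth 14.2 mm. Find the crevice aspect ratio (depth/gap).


Aspect ratio = depth / gap
Ratio = 14.2 / 0.387 = 36.7

36.7


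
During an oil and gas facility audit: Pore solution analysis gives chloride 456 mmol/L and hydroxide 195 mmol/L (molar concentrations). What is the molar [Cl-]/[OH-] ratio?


Threshold parameter = [Cl-] / [OH-] (molar basis; both in mmol/L, so units cancel)
Ratio = 456 / 195 = 2.34

2.34


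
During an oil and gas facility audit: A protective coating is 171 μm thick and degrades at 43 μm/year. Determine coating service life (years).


Service life = thickness / degradation rate
Life = 171 / 43 = 4.0 years

4.0 years


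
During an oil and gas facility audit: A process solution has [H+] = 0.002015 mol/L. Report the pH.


pH = −log10[H+]
pH = −log10(0.002015) = 2.7

2.7


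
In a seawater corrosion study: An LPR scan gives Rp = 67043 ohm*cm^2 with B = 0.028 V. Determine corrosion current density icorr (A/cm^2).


Apply the Stern-Geary relation: icorr = B / Rp
icorr = 0.028 / 67043 = 4.176×10^-7 A/cm^2

4.176×10^-7 A/cm^2


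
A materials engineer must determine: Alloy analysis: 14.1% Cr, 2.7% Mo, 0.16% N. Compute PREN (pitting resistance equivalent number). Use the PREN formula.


Apply the PREN formula: PREN = Cr + 3.3*Mo + 16*N
PREN = 14.1 + 3.3*2.7 + 16*0.16
PREN = 14.1 + 8.91 + 2.56 = 25.57

25.57


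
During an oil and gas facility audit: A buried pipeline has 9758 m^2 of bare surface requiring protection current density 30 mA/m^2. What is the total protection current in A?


I = area * current density, then convert mA → A (÷1000)
I = 9758 * 30 / 1000 = 292.74 A

292.74 A


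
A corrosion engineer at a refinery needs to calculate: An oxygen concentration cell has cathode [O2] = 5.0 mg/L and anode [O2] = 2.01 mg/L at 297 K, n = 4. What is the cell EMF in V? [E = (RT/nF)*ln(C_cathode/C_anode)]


Apply the Nernst concentration-cell relation: E = (RT/nF)*ln(C_cathode/C_anode)
RT/nF = 8.314*297/(4*96485) = 0.00639804 V
ln(5.0/2.01) = 0.9113
E = 0.00639804 * 0.9113 = 0.00583 V

0.00583 V


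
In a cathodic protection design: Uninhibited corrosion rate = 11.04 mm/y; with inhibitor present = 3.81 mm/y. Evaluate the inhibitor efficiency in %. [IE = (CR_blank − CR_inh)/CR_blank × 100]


Apply the inhibitor-efficiency definition: IE = (CR_blank − CR_inh)/CR_blank × 100
IE = (11.04 − 3.81) / 11.04 × 100
IE = 7.23 / 11.04 × 100 = 65.5 %

65.5 %


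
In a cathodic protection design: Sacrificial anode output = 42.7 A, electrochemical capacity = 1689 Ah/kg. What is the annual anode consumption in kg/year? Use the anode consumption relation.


Annual consumption = current * hours per year / capacity
Rate = 42.7 * 8760 / 1689 = 221.5 kg/year

221.5 kg/year


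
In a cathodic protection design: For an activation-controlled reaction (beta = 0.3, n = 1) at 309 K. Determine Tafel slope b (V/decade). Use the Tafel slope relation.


Apply the Tafel slope relation: b = 2.303*R*T/(beta*n*F)
Numerator: 2.303 * 8.314 * 309 = 5916.47
Denominator: 0.3 * 1 * 96485 = 28945.5
b = 5916.47 / 28945.5 = 0.204 V/decade

0.204 V/decade


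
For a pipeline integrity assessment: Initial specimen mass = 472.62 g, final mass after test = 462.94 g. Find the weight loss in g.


Weight loss = initial − final
WL = 472.62 − 462.94 = 9.68 g

9.68 g


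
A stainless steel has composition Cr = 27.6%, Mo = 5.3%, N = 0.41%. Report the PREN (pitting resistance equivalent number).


Apply the PREN formula: PREN = Cr + 3.3*Mo + 16*N
PREN = 27.6 + 3.3*5.3 + 16*0.41
PREN = 27.6 + 17.49 + 6.56 = 51.65

51.65


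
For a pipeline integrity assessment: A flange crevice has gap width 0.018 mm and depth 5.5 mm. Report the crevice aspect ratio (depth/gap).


Aspect ratio = depth / gap
Ratio = 5.5 / 0.018 = 305.6

305.6


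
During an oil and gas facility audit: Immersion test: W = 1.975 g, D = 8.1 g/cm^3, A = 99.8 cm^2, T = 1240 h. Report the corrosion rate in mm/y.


Apply the mm/y weight-loss relation: CR = 87600 * W / (D * A * T)
Numerator: 87600 * 1.975 = 173010.0
Denominator: 8.1 * 99.8 * 1240 = 1002391.2
CR = 173010.0 / 1002391.2 = 0.172597 mm/y

0.172597 mm/y


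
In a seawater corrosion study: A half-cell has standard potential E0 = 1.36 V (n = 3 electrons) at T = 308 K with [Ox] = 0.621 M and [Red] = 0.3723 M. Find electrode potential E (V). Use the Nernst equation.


Apply the Nernst equation: E = E0 + (RT/nF)*ln([Ox]/[Red])
Step 1: RT/nF = 8.314*308/(3*96485) = 0.00884667 V
Step 2: [Ox]/[Red] = 0.621/0.3723 = 1.66801
Step 3: ln(1.66801) = 0.511631
Step 4: correction = 0.00884667 * 0.511631 = 0.0045 V
E = 1.36 + 0.0045 = 1.3645 V

1.3645 V


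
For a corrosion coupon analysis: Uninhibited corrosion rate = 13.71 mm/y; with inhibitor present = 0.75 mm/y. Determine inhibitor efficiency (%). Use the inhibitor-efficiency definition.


Apply the inhibitor-efficiency definition: IE = (CR_blank − CR_inh)/CR_blank × 100
IE = (13.71 − 0.75) / 13.71 × 100
IE = 12.96 / 13.71 × 100 = 94.5 %

94.5 %


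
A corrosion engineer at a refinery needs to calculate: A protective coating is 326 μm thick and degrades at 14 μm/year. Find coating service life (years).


Service life = thickness / degradation rate
Life = 326 / 14 = 23.3 years

23.3 years


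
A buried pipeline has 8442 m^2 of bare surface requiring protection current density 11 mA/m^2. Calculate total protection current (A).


I = area * current density, then convert mA → A (÷1000)
I = 8442 * 11 / 1000 = 92.86 A

92.86 A


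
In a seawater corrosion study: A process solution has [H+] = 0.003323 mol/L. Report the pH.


pH = −log10[H+]
pH = −log10(0.003323) = 2.48

2.48


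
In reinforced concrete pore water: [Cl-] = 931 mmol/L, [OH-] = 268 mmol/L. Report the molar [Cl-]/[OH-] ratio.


Threshold parameter = [Cl-] / [OH-] (molar basis; both in mmol/L, so units cancel)
Ratio = 931 / 268 = 3.47

3.47


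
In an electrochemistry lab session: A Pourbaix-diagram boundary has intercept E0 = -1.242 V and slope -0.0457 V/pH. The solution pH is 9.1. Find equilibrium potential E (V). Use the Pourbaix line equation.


Apply the Pourbaix line equation: E = E0 + slope*pH
E = -1.242 + (-0.0457)*9.1 = -1.242 + (-0.41587) = -1.65787 V
Rounded to 4 decimal places: E = -1.6579 V

-1.6579 V


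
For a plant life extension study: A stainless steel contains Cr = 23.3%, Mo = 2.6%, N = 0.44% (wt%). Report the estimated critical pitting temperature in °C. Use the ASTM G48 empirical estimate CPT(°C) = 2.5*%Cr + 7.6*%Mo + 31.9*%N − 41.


Apply the ASTM G48 empirical CPT estimate: CPT(°C) = 2.5*%Cr + 7.6*%Mo + 31.9*%N − 41
2.5*23.3 = 58.25; 7.6*2.6 = 19.76; 31.9*0.44 = 14.036
CPT = 58.25 + 19.76 + 14.036 − 41 = 51.046 °C
Rounded to 0.1 °C: CPT ≈ 51.0 °C

51.0 °C


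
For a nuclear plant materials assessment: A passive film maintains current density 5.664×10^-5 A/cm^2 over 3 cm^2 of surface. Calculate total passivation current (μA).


I = i_pass * A, then convert A → μA (×10^6)
I = 5.664×10^-5 * 3 * 10^6 = 169.92 μA

169.92 μA


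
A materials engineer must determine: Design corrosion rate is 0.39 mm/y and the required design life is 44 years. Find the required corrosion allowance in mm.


Corrosion allowance = CR × design life
CA = 0.39 * 44 = 17.16 mm

17.16 mm


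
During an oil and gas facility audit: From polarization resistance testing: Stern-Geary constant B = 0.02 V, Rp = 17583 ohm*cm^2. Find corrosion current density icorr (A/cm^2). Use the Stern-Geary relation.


Apply the Stern-Geary relation: icorr = B / Rp
icorr = 0.02 / 17583 = 1.137×10^-6 A/cm^2

1.137×10^-6 A/cm^2


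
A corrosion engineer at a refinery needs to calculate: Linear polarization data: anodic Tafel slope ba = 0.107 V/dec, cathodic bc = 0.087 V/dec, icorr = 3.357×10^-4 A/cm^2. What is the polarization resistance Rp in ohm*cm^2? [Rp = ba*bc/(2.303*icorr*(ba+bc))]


Apply the Stern-Geary equation: Rp = ba*bc / (2.303*icorr*(ba+bc))
ba*bc = 0.107*0.087 = 0.009309
ba+bc = 0.194; 2.303*icorr*(ba+bc) = 2.303*3.357×10^-4*0.194 = 1.4998472×10^-4
Rp = 0.009309 / 1.4998472×10^-4 = 62.1 ohm*cm^2

62.1 ohm*cm^2


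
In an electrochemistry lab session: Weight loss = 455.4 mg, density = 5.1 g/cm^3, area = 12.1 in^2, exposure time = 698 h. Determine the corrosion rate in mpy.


Apply the mpy weight-loss relation: CR = 534 * W / (D * A * T)
Numerator: 534 * 455.4 = 243183.6
Denominator: 5.1 * 12.1 * 698 = 43073.58
CR = 243183.6 / 43073.58 = 5.6458 mpy

5.6458 mpy


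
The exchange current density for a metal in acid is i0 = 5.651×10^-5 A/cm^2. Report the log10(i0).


i0 = 5.651×10^-5 A/cm^2
log10(i0) = -4.248

-4.248


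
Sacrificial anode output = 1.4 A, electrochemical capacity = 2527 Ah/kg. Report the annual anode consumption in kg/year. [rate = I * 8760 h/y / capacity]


Annual consumption = current * hours per year / capacity
Rate = 1.4 * 8760 / 2527 = 4.9 kg/year

4.9 kg/year


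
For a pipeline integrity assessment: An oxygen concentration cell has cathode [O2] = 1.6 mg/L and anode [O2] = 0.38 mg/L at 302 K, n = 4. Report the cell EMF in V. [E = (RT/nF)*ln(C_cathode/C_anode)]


Apply the Nernst concentration-cell relation: E = (RT/nF)*ln(C_cathode/C_anode)
RT/nF = 8.314*302/(4*96485) = 0.00650575 V
ln(1.6/0.38) = 1.43759
E = 0.00650575 * 1.43759 = 0.00935 V

0.00935 V


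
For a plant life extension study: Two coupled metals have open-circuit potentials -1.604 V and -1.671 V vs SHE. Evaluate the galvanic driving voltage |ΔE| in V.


Driving voltage is the absolute potential difference.
|ΔE| = |-1.604 − (-1.671)| = 0.067 V

0.067 V


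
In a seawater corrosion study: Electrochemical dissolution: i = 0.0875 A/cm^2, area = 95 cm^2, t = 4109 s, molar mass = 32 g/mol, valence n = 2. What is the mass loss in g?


Apply Faraday's law: m = i*A*t*M / (n*F)
Total charge passed Q = i*A*t = 0.0875*95*4109 = 34156.0625 C
m = Q*M/(n*F) = 34156.0625*32/(2*96485) = 5.66406 g

5.66406 g


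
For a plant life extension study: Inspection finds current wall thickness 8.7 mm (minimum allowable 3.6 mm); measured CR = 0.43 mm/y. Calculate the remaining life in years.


Apply the remaining-life relation: RL = (t_current − t_min) / CR
RL = (8.7 − 3.6) / 0.43 = 5.1 / 0.43 = 11.9 years

11.9 years


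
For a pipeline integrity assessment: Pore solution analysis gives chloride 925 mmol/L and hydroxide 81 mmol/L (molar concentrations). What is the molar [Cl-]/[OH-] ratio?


Threshold parameter = [Cl-] / [OH-] (molar basis; both in mmol/L, so units cancel)
Ratio = 925 / 81 = 11.42

11.42


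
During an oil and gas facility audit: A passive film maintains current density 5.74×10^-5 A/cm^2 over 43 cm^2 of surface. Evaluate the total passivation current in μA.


I = i_pass * A, then convert A → μA (×10^6)
I = 5.74×10^-5 * 43 * 10^6 = 2468.2 μA

2468.2 μA


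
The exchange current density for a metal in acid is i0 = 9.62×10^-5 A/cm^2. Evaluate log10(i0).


i0 = 9.62×10^-5 A/cm^2
log10(i0) = -4.017

-4.017


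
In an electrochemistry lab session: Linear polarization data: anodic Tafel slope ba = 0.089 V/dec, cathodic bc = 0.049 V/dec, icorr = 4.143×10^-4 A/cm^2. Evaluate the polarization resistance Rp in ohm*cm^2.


Apply the Stern-Geary equation: Rp = ba*bc / (2.303*icorr*(ba+bc))
ba*bc = 0.089*0.049 = 0.004361
ba+bc = 0.138; 2.303*icorr*(ba+bc) = 2.303*4.143×10^-4*0.138 = 1.3167034×10^-4
Rp = 0.004361 / 1.3167034×10^-4 = 33.1 ohm*cm^2

33.1 ohm*cm^2


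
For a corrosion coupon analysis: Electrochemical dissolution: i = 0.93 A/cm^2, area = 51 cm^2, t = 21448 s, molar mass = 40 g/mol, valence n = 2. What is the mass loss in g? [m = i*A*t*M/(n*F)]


Apply Faraday's law: m = i*A*t*M / (n*F)
Total charge passed Q = i*A*t = 0.93*51*21448 = 1017278.64 C
m = Q*M/(n*F) = 1017278.64*40/(2*96485) = 210.868 g

210.868 g


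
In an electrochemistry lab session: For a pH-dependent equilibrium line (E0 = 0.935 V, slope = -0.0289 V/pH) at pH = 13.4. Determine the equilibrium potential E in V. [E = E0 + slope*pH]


Apply the Pourbaix line equation: E = E0 + slope*pH
E = 0.935 + (-0.0289)*13.4 = 0.935 + (-0.38726) = 0.54774 V
Rounded to 3 decimal places: E = 0.548 V

0.548 V


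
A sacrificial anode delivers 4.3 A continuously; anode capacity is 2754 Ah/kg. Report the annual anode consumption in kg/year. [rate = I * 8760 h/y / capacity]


Annual consumption = current * hours per year / capacity
Rate = 4.3 * 8760 / 2754 = 13.7 kg/year

13.7 kg/year


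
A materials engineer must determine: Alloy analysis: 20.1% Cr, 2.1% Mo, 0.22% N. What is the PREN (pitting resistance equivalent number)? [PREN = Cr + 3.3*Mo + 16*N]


Apply the PREN formula: PREN = Cr + 3.3*Mo + 16*N
PREN = 20.1 + 3.3*2.1 + 16*0.22
PREN = 20.1 + 6.93 + 3.52 = 30.55

30.55


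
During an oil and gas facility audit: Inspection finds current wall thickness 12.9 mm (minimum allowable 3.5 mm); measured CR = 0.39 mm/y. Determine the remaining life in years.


Apply the remaining-life relation: RL = (t_current − t_min) / CR
RL = (12.9 − 3.5) / 0.39 = 9.4 / 0.39 = 24.1 years

24.1 years


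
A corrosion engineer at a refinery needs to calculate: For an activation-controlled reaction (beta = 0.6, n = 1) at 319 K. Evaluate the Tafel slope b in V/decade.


Apply the Tafel slope relation: b = 2.303*R*T/(beta*n*F)
Numerator: 2.303 * 8.314 * 319 = 6107.94
Denominator: 0.6 * 1 * 96485 = 57891.0
b = 6107.94 / 57891.0 = 0.106 V/decade

0.106 V/decade


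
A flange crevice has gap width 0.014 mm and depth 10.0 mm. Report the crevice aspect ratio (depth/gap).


Aspect ratio = depth / gap
Ratio = 10.0 / 0.014 = 714.3

714.3


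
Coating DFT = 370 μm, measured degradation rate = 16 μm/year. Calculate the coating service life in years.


Service life = thickness / degradation rate
Life = 370 / 16 = 23.1 years

23.1 years


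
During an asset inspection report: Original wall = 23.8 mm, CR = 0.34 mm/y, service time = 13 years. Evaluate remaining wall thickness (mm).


Remaining wall = original − CR × time
t = 23.8 − 0.34*13 = 23.8 − 4.42 = 19.38 mm

19.38 mm


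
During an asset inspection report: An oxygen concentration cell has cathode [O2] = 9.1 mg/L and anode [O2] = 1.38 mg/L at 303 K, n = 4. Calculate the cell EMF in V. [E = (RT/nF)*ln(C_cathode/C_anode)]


Apply the Nernst concentration-cell relation: E = (RT/nF)*ln(C_cathode/C_anode)
RT/nF = 8.314*303/(4*96485) = 0.00652729 V
ln(9.1/1.38) = 1.88619
E = 0.00652729 * 1.88619 = 0.01231 V

0.01231 V


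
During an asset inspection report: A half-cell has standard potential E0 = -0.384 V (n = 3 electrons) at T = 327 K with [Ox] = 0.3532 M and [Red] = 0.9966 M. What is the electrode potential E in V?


Apply the Nernst equation: E = E0 + (RT/nF)*ln([Ox]/[Red])
Step 1: RT/nF = 8.314*327/(3*96485) = 0.0093924 V
Step 2: [Ox]/[Red] = 0.3532/0.9966 = 0.354405
Step 3: ln(0.354405) = -1.037315
Step 4: correction = 0.0093924 * -1.037315 = -0.0097 V
E = -0.384 + -0.0097 = -0.3937 V

-0.3937 V


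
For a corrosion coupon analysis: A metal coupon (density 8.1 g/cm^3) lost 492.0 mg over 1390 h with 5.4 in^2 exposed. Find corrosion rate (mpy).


Apply the mpy weight-loss relation: CR = 534 * W / (D * A * T)
Numerator: 534 * 492.0 = 262728.0
Denominator: 8.1 * 5.4 * 1390 = 60798.6
CR = 262728.0 / 60798.6 = 4.32128 mpy

4.32128 mpy


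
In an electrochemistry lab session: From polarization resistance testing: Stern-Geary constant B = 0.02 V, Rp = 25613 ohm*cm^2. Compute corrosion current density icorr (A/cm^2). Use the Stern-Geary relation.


Apply the Stern-Geary relation: icorr = B / Rp
icorr = 0.02 / 25613 = 7.809×10^-7 A/cm^2

7.809×10^-7 A/cm^2


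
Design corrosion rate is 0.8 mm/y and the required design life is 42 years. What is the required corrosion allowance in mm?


Corrosion allowance = CR × design life
CA = 0.8 * 42 = 33.6 mm

33.6 mm


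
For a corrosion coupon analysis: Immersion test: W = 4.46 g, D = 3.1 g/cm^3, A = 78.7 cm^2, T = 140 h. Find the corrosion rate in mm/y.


Apply the mm/y weight-loss relation: CR = 87600 * W / (D * A * T)
Numerator: 87600 * 4.46 = 390696.0
Denominator: 3.1 * 78.7 * 140 = 34155.8
CR = 390696.0 / 34155.8 = 11.438643 mm/y

11.438643 mm/y


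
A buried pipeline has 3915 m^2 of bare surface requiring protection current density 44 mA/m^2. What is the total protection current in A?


I = area * current density, then convert mA → A (÷1000)
I = 3915 * 44 / 1000 = 172.26 A

172.26 A


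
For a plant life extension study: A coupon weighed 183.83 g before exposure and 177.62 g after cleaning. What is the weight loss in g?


Weight loss = initial − final
WL = 183.83 − 177.62 = 6.21 g

6.21 g


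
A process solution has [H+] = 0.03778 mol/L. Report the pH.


pH = −log10[H+]
pH = −log10(0.03778) = 1.42

1.42


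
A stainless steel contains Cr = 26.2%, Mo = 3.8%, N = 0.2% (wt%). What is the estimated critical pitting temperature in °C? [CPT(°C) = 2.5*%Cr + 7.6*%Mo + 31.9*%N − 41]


Apply the ASTM G48 empirical CPT estimate: CPT(°C) = 2.5*%Cr + 7.6*%Mo + 31.9*%N − 41
2.5*26.2 = 65.5; 7.6*3.8 = 28.88; 31.9*0.2 = 6.38
CPT = 65.5 + 28.88 + 6.38 − 41 = 59.76 °C
Rounded to 0.1 °C: CPT ≈ 59.8 °C

59.8 °C


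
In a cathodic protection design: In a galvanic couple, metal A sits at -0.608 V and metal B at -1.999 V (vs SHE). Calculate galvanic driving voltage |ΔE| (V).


Driving voltage is the absolute potential difference.
|ΔE| = |-0.608 − (-1.999)| = 1.391 V

1.391 V


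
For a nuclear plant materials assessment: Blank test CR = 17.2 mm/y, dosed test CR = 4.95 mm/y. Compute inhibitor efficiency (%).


Apply the inhibitor-efficiency definition: IE = (CR_blank − CR_inh)/CR_blank × 100
IE = (17.2 − 4.95) / 17.2 × 100
IE = 12.25 / 17.2 × 100 = 71.2 %

71.2 %


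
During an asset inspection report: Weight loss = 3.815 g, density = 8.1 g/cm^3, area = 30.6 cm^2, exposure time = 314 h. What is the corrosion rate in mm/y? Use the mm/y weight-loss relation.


Apply the mm/y weight-loss relation: CR = 87600 * W / (D * A * T)
Numerator: 87600 * 3.815 = 334194.0
Denominator: 8.1 * 30.6 * 314 = 77828.04
CR = 334194.0 / 77828.04 = 4.294 mm/y

4.294 mm/y


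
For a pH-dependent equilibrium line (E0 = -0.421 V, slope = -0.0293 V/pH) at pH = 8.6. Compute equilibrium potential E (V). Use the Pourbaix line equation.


Apply the Pourbaix line equation: E = E0 + slope*pH
E = -0.421 + (-0.0293)*8.6 = -0.421 + (-0.25198) = -0.67298 V
Rounded to 4 decimal places: E = -0.6730 V

-0.6730 V


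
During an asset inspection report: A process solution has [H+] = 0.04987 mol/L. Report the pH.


pH = −log10[H+]
pH = −log10(0.04987) = 1.3

1.3


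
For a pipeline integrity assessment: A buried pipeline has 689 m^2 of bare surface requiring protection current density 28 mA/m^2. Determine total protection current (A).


I = area * current density, then convert mA → A (÷1000)
I = 689 * 28 / 1000 = 19.29 A

19.29 A


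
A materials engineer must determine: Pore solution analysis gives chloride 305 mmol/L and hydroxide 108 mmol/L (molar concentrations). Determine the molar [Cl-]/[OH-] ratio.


Threshold parameter = [Cl-] / [OH-] (molar basis; both in mmol/L, so units cancel)
Ratio = 305 / 108 = 2.82

2.82


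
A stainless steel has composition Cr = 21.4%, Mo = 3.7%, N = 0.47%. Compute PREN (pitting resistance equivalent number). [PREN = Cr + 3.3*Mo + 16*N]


Apply the PREN formula: PREN = Cr + 3.3*Mo + 16*N
PREN = 21.4 + 3.3*3.7 + 16*0.47
PREN = 21.4 + 12.21 + 7.52 = 41.13

41.13


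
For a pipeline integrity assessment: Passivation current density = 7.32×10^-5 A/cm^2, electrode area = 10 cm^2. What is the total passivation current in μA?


I = i_pass * A, then convert A → μA (×10^6)
I = 7.32×10^-5 * 10 * 10^6 = 732.0 μA

732.0 μA


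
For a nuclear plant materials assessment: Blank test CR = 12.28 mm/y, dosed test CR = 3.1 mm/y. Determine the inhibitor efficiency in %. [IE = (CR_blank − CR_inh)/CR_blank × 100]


Apply the inhibitor-efficiency definition: IE = (CR_blank − CR_inh)/CR_blank × 100
IE = (12.28 − 3.1) / 12.28 × 100
IE = 9.18 / 12.28 × 100 = 74.8 %

74.8 %


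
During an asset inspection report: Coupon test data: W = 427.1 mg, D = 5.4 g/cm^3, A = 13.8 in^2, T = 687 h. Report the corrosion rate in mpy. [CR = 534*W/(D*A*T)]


Apply the mpy weight-loss relation: CR = 534 * W / (D * A * T)
Numerator: 534 * 427.1 = 228071.4
Denominator: 5.4 * 13.8 * 687 = 51195.24
CR = 228071.4 / 51195.24 = 4.45493 mpy

4.45493 mpy


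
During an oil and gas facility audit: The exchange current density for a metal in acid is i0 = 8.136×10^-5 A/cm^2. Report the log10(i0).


i0 = 8.136×10^-5 A/cm^2
log10(i0) = -4.09

-4.09


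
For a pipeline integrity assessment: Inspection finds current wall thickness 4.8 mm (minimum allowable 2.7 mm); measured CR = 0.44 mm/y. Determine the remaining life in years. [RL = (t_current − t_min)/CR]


Apply the remaining-life relation: RL = (t_current − t_min) / CR
RL = (4.8 − 2.7) / 0.44 = 2.1 / 0.44 = 4.8 years

4.8 years


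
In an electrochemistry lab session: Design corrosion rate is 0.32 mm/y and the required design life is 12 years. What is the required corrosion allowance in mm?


Corrosion allowance = CR × design life
CA = 0.32 * 12 = 3.84 mm

3.84 mm


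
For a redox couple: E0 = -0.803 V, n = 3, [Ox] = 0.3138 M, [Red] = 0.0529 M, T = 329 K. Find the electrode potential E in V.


Apply the Nernst equation: E = E0 + (RT/nF)*ln([Ox]/[Red])
Step 1: RT/nF = 8.314*329/(3*96485) = 0.00944985 V
Step 2: [Ox]/[Red] = 0.3138/0.0529 = 5.931947
Step 3: ln(5.931947) = 1.780352
Step 4: correction = 0.00944985 * 1.780352 = 0.017 V
E = -0.803 + 0.017 = -0.786 V

-0.786 V


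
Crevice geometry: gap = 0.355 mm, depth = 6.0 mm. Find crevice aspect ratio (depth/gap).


Aspect ratio = depth / gap
Ratio = 6.0 / 0.355 = 16.9

16.9


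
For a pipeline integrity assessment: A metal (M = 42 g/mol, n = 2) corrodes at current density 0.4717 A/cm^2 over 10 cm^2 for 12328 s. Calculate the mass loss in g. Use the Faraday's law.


Apply Faraday's law: m = i*A*t*M / (n*F)
Total charge passed Q = i*A*t = 0.4717*10*12328 = 58151.176 C
m = Q*M/(n*F) = 58151.176*42/(2*96485) = 12.657 g

12.657 g


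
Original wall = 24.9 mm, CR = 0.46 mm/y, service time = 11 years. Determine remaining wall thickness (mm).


Remaining wall = original − CR × time
t = 24.9 − 0.46*11 = 24.9 − 5.06 = 19.84 mm

19.84 mm


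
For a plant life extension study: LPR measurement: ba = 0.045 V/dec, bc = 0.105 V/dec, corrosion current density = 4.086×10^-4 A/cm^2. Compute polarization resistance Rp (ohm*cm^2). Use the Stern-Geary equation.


Apply the Stern-Geary equation: Rp = ba*bc / (2.303*icorr*(ba+bc))
ba*bc = 0.045*0.105 = 0.004725
ba+bc = 0.15; 2.303*icorr*(ba+bc) = 2.303*4.086×10^-4*0.15 = 1.4115087×10^-4
Rp = 0.004725 / 1.4115087×10^-4 = 33.5 ohm*cm^2

33.5 ohm*cm^2


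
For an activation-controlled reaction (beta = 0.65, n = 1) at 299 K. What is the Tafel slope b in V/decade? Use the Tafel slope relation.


Apply the Tafel slope relation: b = 2.303*R*T/(beta*n*F)
Numerator: 2.303 * 8.314 * 299 = 5725.0
Denominator: 0.65 * 1 * 96485 = 62715.25
b = 5725.0 / 62715.25 = 0.0913 V/decade

0.0913 V/decade


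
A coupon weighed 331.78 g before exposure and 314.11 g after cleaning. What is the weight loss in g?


Weight loss = initial − final
WL = 331.78 − 314.11 = 17.67 g

17.67 g


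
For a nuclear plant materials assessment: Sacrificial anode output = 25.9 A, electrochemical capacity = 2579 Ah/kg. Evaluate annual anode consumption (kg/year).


Annual consumption = current * hours per year / capacity
Rate = 25.9 * 8760 / 2579 = 88.0 kg/year

88.0 kg/year


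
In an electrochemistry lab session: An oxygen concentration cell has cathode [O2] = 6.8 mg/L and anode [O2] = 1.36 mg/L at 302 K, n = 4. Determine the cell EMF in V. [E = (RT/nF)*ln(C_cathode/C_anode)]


Apply the Nernst concentration-cell relation: E = (RT/nF)*ln(C_cathode/C_anode)
RT/nF = 8.314*302/(4*96485) = 0.00650575 V
ln(6.8/1.36) = 1.60944
E = 0.00650575 * 1.60944 = 0.01047 V

0.01047 V


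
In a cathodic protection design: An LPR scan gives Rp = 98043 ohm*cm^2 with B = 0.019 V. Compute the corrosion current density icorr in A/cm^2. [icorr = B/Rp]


Apply the Stern-Geary relation: icorr = B / Rp
icorr = 0.019 / 98043 = 1.938×10^-7 A/cm^2

1.938×10^-7 A/cm^2


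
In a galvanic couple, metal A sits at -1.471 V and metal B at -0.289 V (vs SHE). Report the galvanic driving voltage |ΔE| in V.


Driving voltage is the absolute potential difference.
|ΔE| = |-1.471 − (-0.289)| = 1.182 V

1.182 V


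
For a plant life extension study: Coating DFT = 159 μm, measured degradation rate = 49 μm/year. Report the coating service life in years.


Service life = thickness / degradation rate
Life = 159 / 49 = 3.2 years

3.2 years


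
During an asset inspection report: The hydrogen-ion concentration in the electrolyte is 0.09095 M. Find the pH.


pH = −log10[H+]
pH = −log10(0.09095) = 1.04

1.04


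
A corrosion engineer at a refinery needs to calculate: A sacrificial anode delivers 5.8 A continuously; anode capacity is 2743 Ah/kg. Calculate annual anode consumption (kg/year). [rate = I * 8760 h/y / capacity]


Annual consumption = current * hours per year / capacity
Rate = 5.8 * 8760 / 2743 = 18.5 kg/year

18.5 kg/year


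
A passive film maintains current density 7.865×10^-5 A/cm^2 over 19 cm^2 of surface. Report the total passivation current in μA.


I = i_pass * A, then convert A → μA (×10^6)
I = 7.865×10^-5 * 19 * 10^6 = 1494.35 μA

1494.35 μA


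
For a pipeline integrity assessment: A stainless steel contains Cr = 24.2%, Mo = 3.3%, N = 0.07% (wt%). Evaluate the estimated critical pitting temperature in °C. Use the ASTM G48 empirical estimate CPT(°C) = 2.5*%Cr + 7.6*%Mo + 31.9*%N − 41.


Apply the ASTM G48 empirical CPT estimate: CPT(°C) = 2.5*%Cr + 7.6*%Mo + 31.9*%N − 41
2.5*24.2 = 60.5; 7.6*3.3 = 25.08; 31.9*0.07 = 2.233
CPT = 60.5 + 25.08 + 2.233 − 41 = 46.813 °C
Rounded to 0.1 °C: CPT ≈ 46.8 °C

46.8 °C


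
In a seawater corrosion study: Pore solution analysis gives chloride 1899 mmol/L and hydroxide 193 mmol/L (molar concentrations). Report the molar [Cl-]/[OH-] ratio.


Threshold parameter = [Cl-] / [OH-] (molar basis; both in mmol/L, so units cancel)
Ratio = 1899 / 193 = 9.84

9.84


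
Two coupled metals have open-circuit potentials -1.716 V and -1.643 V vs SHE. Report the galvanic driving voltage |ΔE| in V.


Driving voltage is the absolute potential difference.
|ΔE| = |-1.716 − (-1.643)| = 0.073 V

0.073 V


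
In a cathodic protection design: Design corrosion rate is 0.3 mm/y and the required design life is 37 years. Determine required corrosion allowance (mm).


Corrosion allowance = CR × design life
CA = 0.3 * 37 = 11.1 mm

11.1 mm


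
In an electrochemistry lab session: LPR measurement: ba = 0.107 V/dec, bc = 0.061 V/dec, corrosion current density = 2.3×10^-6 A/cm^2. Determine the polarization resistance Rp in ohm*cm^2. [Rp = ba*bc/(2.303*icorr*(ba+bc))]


Apply the Stern-Geary equation: Rp = ba*bc / (2.303*icorr*(ba+bc))
ba*bc = 0.107*0.061 = 0.006527
ba+bc = 0.168; 2.303*icorr*(ba+bc) = 2.303*2.3×10^-6*0.168 = 8.898792×10^-7
Rp = 0.006527 / 8.898792×10^-7 = 7334.7 ohm*cm^2

7334.7 ohm*cm^2


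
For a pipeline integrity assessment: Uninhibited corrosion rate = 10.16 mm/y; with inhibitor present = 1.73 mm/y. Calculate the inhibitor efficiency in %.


Apply the inhibitor-efficiency definition: IE = (CR_blank − CR_inh)/CR_blank × 100
IE = (10.16 − 1.73) / 10.16 × 100
IE = 8.43 / 10.16 × 100 = 83.0 %

83.0 %


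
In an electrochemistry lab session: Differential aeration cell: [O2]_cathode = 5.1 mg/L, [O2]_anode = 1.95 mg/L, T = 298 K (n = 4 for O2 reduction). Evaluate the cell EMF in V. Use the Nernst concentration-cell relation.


Apply the Nernst concentration-cell relation: E = (RT/nF)*ln(C_cathode/C_anode)
RT/nF = 8.314*298/(4*96485) = 0.00641958 V
ln(5.1/1.95) = 0.96141
E = 0.00641958 * 0.96141 = 0.00617 V

0.00617 V


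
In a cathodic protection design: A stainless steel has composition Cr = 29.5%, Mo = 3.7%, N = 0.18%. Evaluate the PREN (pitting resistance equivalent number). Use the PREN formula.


Apply the PREN formula: PREN = Cr + 3.3*Mo + 16*N
PREN = 29.5 + 3.3*3.7 + 16*0.18
PREN = 29.5 + 12.21 + 2.88 = 44.59

44.59


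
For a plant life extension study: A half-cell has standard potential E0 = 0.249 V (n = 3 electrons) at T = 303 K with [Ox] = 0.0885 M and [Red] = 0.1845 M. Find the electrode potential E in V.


Apply the Nernst equation: E = E0 + (RT/nF)*ln([Ox]/[Red])
Step 1: RT/nF = 8.314*303/(3*96485) = 0.00870305 V
Step 2: [Ox]/[Red] = 0.0885/0.1845 = 0.479675
Step 3: ln(0.479675) = -0.734646
Step 4: correction = 0.00870305 * -0.734646 = -0.0064 V
E = 0.249 + -0.0064 = 0.2426 V

0.2426 V


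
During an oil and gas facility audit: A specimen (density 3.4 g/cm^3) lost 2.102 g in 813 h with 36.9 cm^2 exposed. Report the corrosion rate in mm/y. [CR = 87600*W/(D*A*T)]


Apply the mm/y weight-loss relation: CR = 87600 * W / (D * A * T)
Numerator: 87600 * 2.102 = 184135.2
Denominator: 3.4 * 36.9 * 813 = 101998.98
CR = 184135.2 / 101998.98 = 1.80527 mm/y

1.80527 mm/y


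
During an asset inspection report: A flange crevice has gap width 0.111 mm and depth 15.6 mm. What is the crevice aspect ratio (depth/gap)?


Aspect ratio = depth / gap
Ratio = 15.6 / 0.111 = 140.5

140.5


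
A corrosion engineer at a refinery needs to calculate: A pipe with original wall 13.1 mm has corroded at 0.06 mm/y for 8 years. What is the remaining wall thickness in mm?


Remaining wall = original − CR × time
t = 13.1 − 0.06*8 = 13.1 − 0.48 = 12.62 mm

12.62 mm


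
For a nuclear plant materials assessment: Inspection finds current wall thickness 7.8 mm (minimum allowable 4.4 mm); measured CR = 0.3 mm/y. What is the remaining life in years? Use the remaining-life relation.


Apply the remaining-life relation: RL = (t_current − t_min) / CR
RL = (7.8 − 4.4) / 0.3 = 3.4 / 0.3 = 11.3 years

11.3 years


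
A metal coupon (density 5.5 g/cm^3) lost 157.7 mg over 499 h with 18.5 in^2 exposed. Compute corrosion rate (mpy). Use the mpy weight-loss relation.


Apply the mpy weight-loss relation: CR = 534 * W / (D * A * T)
Numerator: 534 * 157.7 = 84211.8
Denominator: 5.5 * 18.5 * 499 = 50773.25
CR = 84211.8 / 50773.25 = 1.6586 mpy

1.6586 mpy


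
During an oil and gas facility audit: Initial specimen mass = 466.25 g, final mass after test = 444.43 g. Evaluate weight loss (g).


Weight loss = initial − final
WL = 466.25 − 444.43 = 21.82 g

21.82 g


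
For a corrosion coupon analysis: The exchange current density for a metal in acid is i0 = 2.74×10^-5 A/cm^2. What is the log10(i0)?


i0 = 2.74×10^-5 A/cm^2
log10(i0) = -4.562

-4.562


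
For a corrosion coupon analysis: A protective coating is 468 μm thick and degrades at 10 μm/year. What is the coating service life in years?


Service life = thickness / degradation rate
Life = 468 / 10 = 46.8 years

46.8 years


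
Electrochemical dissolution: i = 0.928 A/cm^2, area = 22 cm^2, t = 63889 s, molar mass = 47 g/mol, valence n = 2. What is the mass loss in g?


Apply Faraday's law: m = i*A*t*M / (n*F)
Total charge passed Q = i*A*t = 0.928*22*63889 = 1304357.824 C
m = Q*M/(n*F) = 1304357.824*47/(2*96485) = 317.691 g

317.691 g


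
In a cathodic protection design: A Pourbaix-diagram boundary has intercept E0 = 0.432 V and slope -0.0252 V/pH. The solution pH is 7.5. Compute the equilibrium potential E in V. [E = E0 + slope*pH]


Apply the Pourbaix line equation: E = E0 + slope*pH
E = 0.432 + (-0.0252)*7.5 = 0.432 + (-0.189) = 0.243 V
Rounded to 4 decimal places: E = 0.2430 V

0.2430 V


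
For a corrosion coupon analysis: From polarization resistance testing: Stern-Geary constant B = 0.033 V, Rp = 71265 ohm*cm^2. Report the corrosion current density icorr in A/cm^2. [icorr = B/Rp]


Apply the Stern-Geary relation: icorr = B / Rp
icorr = 0.033 / 71265 = 4.631×10^-7 A/cm^2

4.631×10^-7 A/cm^2


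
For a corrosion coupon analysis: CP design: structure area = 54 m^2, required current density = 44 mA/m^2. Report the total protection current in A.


I = area * current density, then convert mA → A (÷1000)
I = 54 * 44 / 1000 = 2.38 A

2.38 A


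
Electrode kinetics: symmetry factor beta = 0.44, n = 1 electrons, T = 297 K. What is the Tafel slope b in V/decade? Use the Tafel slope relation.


Apply the Tafel slope relation: b = 2.303*R*T/(beta*n*F)
Numerator: 2.303 * 8.314 * 297 = 5686.7
Denominator: 0.44 * 1 * 96485 = 42453.4
b = 5686.7 / 42453.4 = 0.134 V/decade

0.134 V/decade


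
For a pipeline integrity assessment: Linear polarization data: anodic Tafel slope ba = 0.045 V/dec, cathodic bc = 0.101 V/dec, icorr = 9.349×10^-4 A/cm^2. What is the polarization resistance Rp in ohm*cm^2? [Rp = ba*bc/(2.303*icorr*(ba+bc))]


Apply the Stern-Geary equation: Rp = ba*bc / (2.303*icorr*(ba+bc))
ba*bc = 0.045*0.101 = 0.004545
ba+bc = 0.146; 2.303*icorr*(ba+bc) = 2.303*9.349×10^-4*0.146 = 3.1434891×10^-4
Rp = 0.004545 / 3.1434891×10^-4 = 14.46 ohm*cm^2

14.46 ohm*cm^2


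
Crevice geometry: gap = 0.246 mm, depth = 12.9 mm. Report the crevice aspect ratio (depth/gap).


Aspect ratio = depth / gap
Ratio = 12.9 / 0.246 = 52.4

52.4


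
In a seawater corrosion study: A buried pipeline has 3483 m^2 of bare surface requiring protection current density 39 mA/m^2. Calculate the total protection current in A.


I = area * current density, then convert mA → A (÷1000)
I = 3483 * 39 / 1000 = 135.84 A

135.84 A


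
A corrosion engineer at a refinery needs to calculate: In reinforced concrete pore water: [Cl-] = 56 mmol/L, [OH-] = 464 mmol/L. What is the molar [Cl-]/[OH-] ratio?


Threshold parameter = [Cl-] / [OH-] (molar basis; both in mmol/L, so units cancel)
Ratio = 56 / 464 = 0.12

0.12


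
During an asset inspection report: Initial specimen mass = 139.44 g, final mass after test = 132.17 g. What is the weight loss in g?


Weight loss = initial − final
WL = 139.44 − 132.17 = 7.27 g

7.27 g


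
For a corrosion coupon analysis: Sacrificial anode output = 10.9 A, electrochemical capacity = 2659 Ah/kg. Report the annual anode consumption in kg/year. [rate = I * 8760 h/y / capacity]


Annual consumption = current * hours per year / capacity
Rate = 10.9 * 8760 / 2659 = 35.9 kg/year

35.9 kg/year


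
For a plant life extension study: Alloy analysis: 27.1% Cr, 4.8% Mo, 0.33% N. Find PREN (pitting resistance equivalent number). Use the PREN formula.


Apply the PREN formula: PREN = Cr + 3.3*Mo + 16*N
PREN = 27.1 + 3.3*4.8 + 16*0.33
PREN = 27.1 + 15.84 + 5.28 = 48.22

48.22


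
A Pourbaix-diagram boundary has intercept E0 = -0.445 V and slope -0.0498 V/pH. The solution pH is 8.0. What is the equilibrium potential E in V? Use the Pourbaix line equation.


Apply the Pourbaix line equation: E = E0 + slope*pH
E = -0.445 + (-0.0498)*8.0 = -0.445 + (-0.3984) = -0.8434 V
Rounded to 3 decimal places: E = -0.843 V

-0.843 V


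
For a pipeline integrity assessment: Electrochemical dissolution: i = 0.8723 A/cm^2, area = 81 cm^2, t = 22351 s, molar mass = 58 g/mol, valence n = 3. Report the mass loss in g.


Apply Faraday's law: m = i*A*t*M / (n*F)
Total charge passed Q = i*A*t = 0.8723*81*22351 = 1579238.9613 C
m = Q*M/(n*F) = 1579238.9613*58/(3*96485) = 316.44249 g

316.44249 g


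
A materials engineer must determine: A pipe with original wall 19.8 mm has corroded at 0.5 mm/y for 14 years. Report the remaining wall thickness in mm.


Remaining wall = original − CR × time
t = 19.8 − 0.5*14 = 19.8 − 7.0 = 12.8 mm

12.8 mm


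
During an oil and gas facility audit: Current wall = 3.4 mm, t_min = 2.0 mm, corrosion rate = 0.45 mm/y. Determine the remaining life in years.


Apply the remaining-life relation: RL = (t_current − t_min) / CR
RL = (3.4 − 2.0) / 0.45 = 1.4 / 0.45 = 3.1 years

3.1 years


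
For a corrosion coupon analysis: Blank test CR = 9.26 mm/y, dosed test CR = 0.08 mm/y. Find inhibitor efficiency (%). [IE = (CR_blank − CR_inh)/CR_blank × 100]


Apply the inhibitor-efficiency definition: IE = (CR_blank − CR_inh)/CR_blank × 100
IE = (9.26 − 0.08) / 9.26 × 100
IE = 9.18 / 9.26 × 100 = 99.1 %

99.1 %


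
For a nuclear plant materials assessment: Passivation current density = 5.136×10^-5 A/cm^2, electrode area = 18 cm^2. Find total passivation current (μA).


I = i_pass * A, then convert A → μA (×10^6)
I = 5.136×10^-5 * 18 * 10^6 = 924.48 μA

924.48 μA


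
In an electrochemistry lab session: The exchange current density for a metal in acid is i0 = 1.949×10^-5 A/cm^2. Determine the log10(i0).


i0 = 1.949×10^-5 A/cm^2
log10(i0) = -4.71

-4.71


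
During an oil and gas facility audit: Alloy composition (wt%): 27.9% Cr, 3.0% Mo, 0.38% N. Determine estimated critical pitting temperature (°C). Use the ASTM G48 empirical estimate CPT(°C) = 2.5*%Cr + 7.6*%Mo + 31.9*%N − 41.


Apply the ASTM G48 empirical CPT estimate: CPT(°C) = 2.5*%Cr + 7.6*%Mo + 31.9*%N − 41
2.5*27.9 = 69.75; 7.6*3.0 = 22.8; 31.9*0.38 = 12.122
CPT = 69.75 + 22.8 + 12.122 − 41 = 63.672 °C
Rounded to 0.1 °C: CPT ≈ 63.7 °C

63.7 °C
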